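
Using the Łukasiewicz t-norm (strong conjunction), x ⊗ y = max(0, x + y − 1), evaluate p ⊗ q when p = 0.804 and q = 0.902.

0.706

p ⊗ q = max(0, 0.804 + 0.902 − 1) = max(0, 0.706) = 0.706
For comparison, the Gödel (minimum) t-norm min(x, y) would give 0.804.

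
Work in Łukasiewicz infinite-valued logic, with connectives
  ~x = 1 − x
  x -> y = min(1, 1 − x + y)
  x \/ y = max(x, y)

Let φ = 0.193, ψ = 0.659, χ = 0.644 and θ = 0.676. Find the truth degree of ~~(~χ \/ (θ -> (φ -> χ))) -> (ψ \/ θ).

0.676

~χ = 1 − 0.644 = 0.356
φ -> χ = min(1, 1 − 0.193 + 0.644) = min(1, 1.451) = 1.000
θ -> (φ -> χ) = min(1, 1 − 0.676 + 1.000) = min(1, 1.324) = 1.000
~χ \/ (θ -> (φ -> χ)) = max(0.356, 1.000) = 1.000
~(~χ \/ (θ -> (φ -> χ))) = 1 − 1.000 = 0.000
~~(~χ \/ (θ -> (φ -> χ))) = 1 − 0.000 = 1.000
ψ \/ θ = max(0.659, 0.676) = 0.676
~~(~χ \/ (θ -> (φ -> χ))) -> (ψ \/ θ) = min(1, 1 − 1.000 + 0.676) = min(1, 0.676) = 0.676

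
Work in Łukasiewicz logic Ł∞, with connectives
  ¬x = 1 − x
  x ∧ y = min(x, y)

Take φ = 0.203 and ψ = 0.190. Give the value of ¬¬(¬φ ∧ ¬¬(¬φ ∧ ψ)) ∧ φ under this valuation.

¬φ = 1 − 0.203 = 0.797
¬φ ∧ ψ = min(0.797, 0.190) = 0.190
¬(¬φ ∧ ψ) = 1 − 0.190 = 0.810
¬¬(¬φ ∧ ψ) = 1 − 0.810 = 0.190
¬φ ∧ ¬¬(¬φ ∧ ψ) = min(0.797, 0.190) = 0.190
¬(¬φ ∧ ¬¬(¬φ ∧ ψ)) = 1 − 0.190 = 0.810
¬¬(¬φ ∧ ¬¬(¬φ ∧ ψ)) = 1 − 0.810 = 0.190
¬¬(¬φ ∧ ¬¬(¬φ ∧ ψ)) ∧ φ = min(0.190, 0.203) = 0.190

0.190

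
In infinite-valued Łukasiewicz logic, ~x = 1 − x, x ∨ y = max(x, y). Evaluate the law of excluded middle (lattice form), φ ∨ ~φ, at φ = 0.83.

~φ = 1 − 0.83 = 0.17
φ ∨ ~φ = max(0.83, 0.17) = 0.83
(The value 0.83 < 1 shows this instance is not satisfied; not a Ł∞-tautology — its value is max(a, 1−a).)

0.83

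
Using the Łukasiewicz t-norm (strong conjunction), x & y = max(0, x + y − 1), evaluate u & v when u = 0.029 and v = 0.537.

u & v = max(0, 0.029 + 0.537 − 1) = max(0, -0.434) = 0.000
For comparison, the Gödel (minimum) t-norm min(x, y) would give 0.029.

0.000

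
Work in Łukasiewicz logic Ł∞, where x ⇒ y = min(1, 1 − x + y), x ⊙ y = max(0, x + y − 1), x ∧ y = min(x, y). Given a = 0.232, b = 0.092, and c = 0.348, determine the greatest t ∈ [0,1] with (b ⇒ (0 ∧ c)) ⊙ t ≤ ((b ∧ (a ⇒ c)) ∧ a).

0 ∧ c = min(0.000, 0.348) = 0.000
b ⇒ (0 ∧ c) = min(1, 1 − 0.092 + 0.000) = min(1, 0.908) = 0.908
So the left factor is b ⇒ (0 ∧ c) = 0.908.
a ⇒ c = min(1, 1 − 0.232 + 0.348) = min(1, 1.116) = 1.000
b ∧ (a ⇒ c) = min(0.092, 1.000) = 0.092
(b ∧ (a ⇒ c)) ∧ a = min(0.092, 0.232) = 0.092
So the right-hand bound is (b ∧ (a ⇒ c)) ∧ a = 0.092.
The residuum of the Łukasiewicz t-norm gives the supremum: min(1, 1 − 0.908 + 0.092).
1 − 0.908 + 0.092 = 0.184, so t = min(1, 0.184) = 0.184.
Check: 0.908 ⊙ 0.184 = max(0, 0.092) = 0.092 ≤ 0.092.

0.184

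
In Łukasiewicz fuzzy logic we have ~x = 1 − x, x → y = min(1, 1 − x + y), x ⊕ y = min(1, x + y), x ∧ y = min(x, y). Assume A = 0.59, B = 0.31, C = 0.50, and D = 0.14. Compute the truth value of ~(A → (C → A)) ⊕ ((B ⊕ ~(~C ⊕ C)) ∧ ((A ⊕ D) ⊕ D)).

0.31

C → A = min(1, 1 − 0.50 + 0.59) = min(1, 1.09) = 1.00
A → (C → A) = min(1, 1 − 0.59 + 1.00) = min(1, 1.41) = 1.00
~(A → (C → A)) = 1 − 1.00 = 0.00
~C = 1 − 0.50 = 0.50
~C ⊕ C = min(1, 0.50 + 0.50) = min(1, 1.00) = 1.00
~(~C ⊕ C) = 1 − 1.00 = 0.00
B ⊕ ~(~C ⊕ C) = min(1, 0.31 + 0.00) = min(1, 0.31) = 0.31
A ⊕ D = min(1, 0.59 + 0.14) = min(1, 0.73) = 0.73
(A ⊕ D) ⊕ D = min(1, 0.73 + 0.14) = min(1, 0.87) = 0.87
(B ⊕ ~(~C ⊕ C)) ∧ ((A ⊕ D) ⊕ D) = min(0.31, 0.87) = 0.31
~(A → (C → A)) ⊕ ((B ⊕ ~(~C ⊕ C)) ∧ ((A ⊕ D) ⊕ D)) = min(1, 0.00 + 0.31) = min(1, 0.31) = 0.31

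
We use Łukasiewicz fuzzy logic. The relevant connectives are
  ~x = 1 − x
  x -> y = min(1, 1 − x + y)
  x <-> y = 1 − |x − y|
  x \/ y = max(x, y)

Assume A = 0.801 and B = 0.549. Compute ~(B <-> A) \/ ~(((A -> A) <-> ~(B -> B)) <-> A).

B <-> A = 1 − |0.549 − 0.801| = 1 − 0.252 = 0.748
~(B <-> A) = 1 − 0.748 = 0.252
A -> A = min(1, 1 − 0.801 + 0.801) = min(1, 1.000) = 1.000
B -> B = min(1, 1 − 0.549 + 0.549) = min(1, 1.000) = 1.000
~(B -> B) = 1 − 1.000 = 0.000
(A -> A) <-> ~(B -> B) = 1 − |1.000 − 0.000| = 1 − 1.000 = 0.000
((A -> A) <-> ~(B -> B)) <-> A = 1 − |0.000 − 0.801| = 1 − 0.801 = 0.199
~(((A -> A) <-> ~(B -> B)) <-> A) = 1 − 0.199 = 0.801
~(B <-> A) \/ ~(((A -> A) <-> ~(B -> B)) <-> A) = max(0.252, 0.801) = 0.801

0.801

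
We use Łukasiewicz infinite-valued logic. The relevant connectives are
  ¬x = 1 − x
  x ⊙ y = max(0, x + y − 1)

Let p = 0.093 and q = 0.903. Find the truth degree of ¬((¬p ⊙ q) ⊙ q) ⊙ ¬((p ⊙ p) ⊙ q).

¬p = 1 − 0.093 = 0.907
¬p ⊙ q = max(0, 0.907 + 0.903 − 1) = max(0, 0.810) = 0.810
(¬p ⊙ q) ⊙ q = max(0, 0.810 + 0.903 − 1) = max(0, 0.713) = 0.713
¬((¬p ⊙ q) ⊙ q) = 1 − 0.713 = 0.287
p ⊙ p = max(0, 0.093 + 0.093 − 1) = max(0, -0.814) = 0.000
(p ⊙ p) ⊙ q = max(0, 0.000 + 0.903 − 1) = max(0, -0.097) = 0.000
¬((p ⊙ p) ⊙ q) = 1 − 0.000 = 1.000
¬((¬p ⊙ q) ⊙ q) ⊙ ¬((p ⊙ p) ⊙ q) = max(0, 0.287 + 1.000 − 1) = max(0, 0.287) = 0.287

0.287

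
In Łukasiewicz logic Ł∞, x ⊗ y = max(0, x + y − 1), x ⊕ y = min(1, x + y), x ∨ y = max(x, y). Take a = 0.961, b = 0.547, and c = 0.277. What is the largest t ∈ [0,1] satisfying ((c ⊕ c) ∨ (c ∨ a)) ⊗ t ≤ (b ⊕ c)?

c ⊕ c = min(1, 0.277 + 0.277) = min(1, 0.554) = 0.554
c ∨ a = max(0.277, 0.961) = 0.961
(c ⊕ c) ∨ (c ∨ a) = max(0.554, 0.961) = 0.961
So the left factor is (c ⊕ c) ∨ (c ∨ a) = 0.961.
b ⊕ c = min(1, 0.547 + 0.277) = min(1, 0.824) = 0.824
So the right-hand bound is b ⊕ c = 0.824.
The residuum of the Łukasiewicz t-norm gives the supremum: min(1, 1 − 0.961 + 0.824).
1 − 0.961 + 0.824 = 0.863, so t = min(1, 0.863) = 0.863.
Check: 0.961 ⊗ 0.863 = max(0, 0.824) = 0.824 ≤ 0.824.

0.863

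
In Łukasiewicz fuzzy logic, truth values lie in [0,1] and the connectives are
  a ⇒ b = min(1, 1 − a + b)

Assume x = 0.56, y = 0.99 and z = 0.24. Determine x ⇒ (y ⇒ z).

y ⇒ z = min(1, 1 − 0.99 + 0.24) = min(1, 0.25) = 0.25
x ⇒ (y ⇒ z) = min(1, 1 − 0.56 + 0.25) = min(1, 0.69) = 0.69

0.69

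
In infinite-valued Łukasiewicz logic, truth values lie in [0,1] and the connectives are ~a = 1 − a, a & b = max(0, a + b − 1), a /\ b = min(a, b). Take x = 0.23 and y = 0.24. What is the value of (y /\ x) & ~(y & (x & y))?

0.23

y /\ x = min(0.24, 0.23) = 0.23
x & y = max(0, 0.23 + 0.24 − 1) = max(0, -0.53) = 0.00
y & (x & y) = max(0, 0.24 + 0.00 − 1) = max(0, -0.76) = 0.00
~(y & (x & y)) = 1 − 0.00 = 1.00
(y /\ x) & ~(y & (x & y)) = max(0, 0.23 + 1.00 − 1) = max(0, 0.23) = 0.23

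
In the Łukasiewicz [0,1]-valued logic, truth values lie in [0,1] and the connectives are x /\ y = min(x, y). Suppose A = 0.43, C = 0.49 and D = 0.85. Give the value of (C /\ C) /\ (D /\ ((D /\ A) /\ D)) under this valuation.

C /\ C = min(0.49, 0.49) = 0.49
D /\ A = min(0.85, 0.43) = 0.43
(D /\ A) /\ D = min(0.43, 0.85) = 0.43
D /\ ((D /\ A) /\ D) = min(0.85, 0.43) = 0.43
(C /\ C) /\ (D /\ ((D /\ A) /\ D)) = min(0.49, 0.43) = 0.43

0.43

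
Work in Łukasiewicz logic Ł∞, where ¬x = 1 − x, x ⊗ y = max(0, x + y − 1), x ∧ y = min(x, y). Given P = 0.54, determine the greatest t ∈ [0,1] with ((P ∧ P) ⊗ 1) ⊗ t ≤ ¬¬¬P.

P ∧ P = min(0.54, 0.54) = 0.54
(P ∧ P) ⊗ 1 = max(0, 0.54 + 1.00 − 1) = max(0, 0.54) = 0.54
So the left factor is (P ∧ P) ⊗ 1 = 0.54.
¬P = 1 − 0.54 = 0.46
¬¬P = 1 − 0.46 = 0.54
¬¬¬P = 1 − 0.54 = 0.46
So the right-hand bound is ¬¬¬P = 0.46.
The residuum of the Łukasiewicz t-norm gives the supremum: min(1, 1 − 0.54 + 0.46).
1 − 0.54 + 0.46 = 0.92, so t = min(1, 0.92) = 0.92.
Check: 0.54 ⊗ 0.92 = max(0, 0.46) = 0.46 ≤ 0.46.

0.92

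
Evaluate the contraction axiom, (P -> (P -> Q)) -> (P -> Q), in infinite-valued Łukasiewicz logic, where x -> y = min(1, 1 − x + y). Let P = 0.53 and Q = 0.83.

P -> Q = min(1, 1 − 0.53 + 0.83) = min(1, 1.30) = 1.00
P -> (P -> Q) = min(1, 1 − 0.53 + 1.00) = min(1, 1.47) = 1.00
(P -> (P -> Q)) -> (P -> Q) = min(1, 1 − 1.00 + 1.00) = min(1, 1.00) = 1.00

1.00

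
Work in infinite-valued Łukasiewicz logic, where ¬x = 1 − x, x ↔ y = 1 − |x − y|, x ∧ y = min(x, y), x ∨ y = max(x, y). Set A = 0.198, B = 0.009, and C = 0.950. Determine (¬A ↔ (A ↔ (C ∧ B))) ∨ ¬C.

¬A = 1 − 0.198 = 0.802
C ∧ B = min(0.950, 0.009) = 0.009
A ↔ (C ∧ B) = 1 − |0.198 − 0.009| = 1 − 0.189 = 0.811
¬A ↔ (A ↔ (C ∧ B)) = 1 − |0.802 − 0.811| = 1 − 0.009 = 0.991
¬C = 1 − 0.950 = 0.050
(¬A ↔ (A ↔ (C ∧ B))) ∨ ¬C = max(0.991, 0.050) = 0.991

0.991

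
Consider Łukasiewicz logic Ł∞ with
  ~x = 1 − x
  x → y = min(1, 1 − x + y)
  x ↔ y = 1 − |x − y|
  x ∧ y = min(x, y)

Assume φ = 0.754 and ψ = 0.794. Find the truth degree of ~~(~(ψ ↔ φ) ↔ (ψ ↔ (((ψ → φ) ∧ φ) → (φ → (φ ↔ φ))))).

0.246

ψ ↔ φ = 1 − |0.794 − 0.754| = 1 − 0.040 = 0.960
~(ψ ↔ φ) = 1 − 0.960 = 0.040
ψ → φ = min(1, 1 − 0.794 + 0.754) = min(1, 0.960) = 0.960
(ψ → φ) ∧ φ = min(0.960, 0.754) = 0.754
φ ↔ φ = 1 − |0.754 − 0.754| = 1 − 0.000 = 1.000
φ → (φ ↔ φ) = min(1, 1 − 0.754 + 1.000) = min(1, 1.246) = 1.000
((ψ → φ) ∧ φ) → (φ → (φ ↔ φ)) = min(1, 1 − 0.754 + 1.000) = min(1, 1.246) = 1.000
ψ ↔ (((ψ → φ) ∧ φ) → (φ → (φ ↔ φ))) = 1 − |0.794 − 1.000| = 1 − 0.206 = 0.794
~(ψ ↔ φ) ↔ (ψ ↔ (((ψ → φ) ∧ φ) → (φ → (φ ↔ φ)))) = 1 − |0.040 − 0.794| = 1 − 0.754 = 0.246
~(~(ψ ↔ φ) ↔ (ψ ↔ (((ψ → φ) ∧ φ) → (φ → (φ ↔ φ))))) = 1 − 0.246 = 0.754
~~(~(ψ ↔ φ) ↔ (ψ ↔ (((ψ → φ) ∧ φ) → (φ → (φ ↔ φ))))) = 1 − 0.754 = 0.246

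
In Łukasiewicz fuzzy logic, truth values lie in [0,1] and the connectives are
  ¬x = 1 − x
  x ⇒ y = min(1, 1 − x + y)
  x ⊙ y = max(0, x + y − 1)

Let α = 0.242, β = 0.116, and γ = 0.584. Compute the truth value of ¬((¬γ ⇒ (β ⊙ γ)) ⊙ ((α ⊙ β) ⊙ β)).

1.000

¬γ = 1 − 0.584 = 0.416
β ⊙ γ = max(0, 0.116 + 0.584 − 1) = max(0, -0.300) = 0.000
¬γ ⇒ (β ⊙ γ) = min(1, 1 − 0.416 + 0.000) = min(1, 0.584) = 0.584
α ⊙ β = max(0, 0.242 + 0.116 − 1) = max(0, -0.642) = 0.000
(α ⊙ β) ⊙ β = max(0, 0.000 + 0.116 − 1) = max(0, -0.884) = 0.000
(¬γ ⇒ (β ⊙ γ)) ⊙ ((α ⊙ β) ⊙ β) = max(0, 0.584 + 0.000 − 1) = max(0, -0.416) = 0.000
¬((¬γ ⇒ (β ⊙ γ)) ⊙ ((α ⊙ β) ⊙ β)) = 1 − 0.000 = 1.000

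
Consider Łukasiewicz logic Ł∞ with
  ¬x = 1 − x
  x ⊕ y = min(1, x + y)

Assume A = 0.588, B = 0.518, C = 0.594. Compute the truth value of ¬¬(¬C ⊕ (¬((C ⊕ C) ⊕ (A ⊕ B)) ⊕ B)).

0.924

¬C = 1 − 0.594 = 0.406
C ⊕ C = min(1, 0.594 + 0.594) = min(1, 1.188) = 1.000
A ⊕ B = min(1, 0.588 + 0.518) = min(1, 1.106) = 1.000
(C ⊕ C) ⊕ (A ⊕ B) = min(1, 1.000 + 1.000) = min(1, 2.000) = 1.000
¬((C ⊕ C) ⊕ (A ⊕ B)) = 1 − 1.000 = 0.000
¬((C ⊕ C) ⊕ (A ⊕ B)) ⊕ B = min(1, 0.000 + 0.518) = min(1, 0.518) = 0.518
¬C ⊕ (¬((C ⊕ C) ⊕ (A ⊕ B)) ⊕ B) = min(1, 0.406 + 0.518) = min(1, 0.924) = 0.924
¬(¬C ⊕ (¬((C ⊕ C) ⊕ (A ⊕ B)) ⊕ B)) = 1 − 0.924 = 0.076
¬¬(¬C ⊕ (¬((C ⊕ C) ⊕ (A ⊕ B)) ⊕ B)) = 1 − 0.076 = 0.924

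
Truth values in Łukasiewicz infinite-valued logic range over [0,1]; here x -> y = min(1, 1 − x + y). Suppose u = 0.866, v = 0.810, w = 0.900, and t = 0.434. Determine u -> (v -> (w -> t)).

0.858

w -> t = min(1, 1 − 0.900 + 0.434) = min(1, 0.534) = 0.534
v -> (w -> t) = min(1, 1 − 0.810 + 0.534) = min(1, 0.724) = 0.724
u -> (v -> (w -> t)) = min(1, 1 − 0.866 + 0.724) = min(1, 0.858) = 0.858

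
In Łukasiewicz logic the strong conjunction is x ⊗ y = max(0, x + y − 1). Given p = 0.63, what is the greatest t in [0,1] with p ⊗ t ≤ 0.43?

0.80

The residuum of the Łukasiewicz t-norm gives the supremum: min(1, 1 − 0.63 + 0.43).
1 − 0.63 + 0.43 = 0.80, so t = min(1, 0.80) = 0.80.
Check: 0.63 ⊗ 0.80 = max(0, 0.43) = 0.43 ≤ 0.43.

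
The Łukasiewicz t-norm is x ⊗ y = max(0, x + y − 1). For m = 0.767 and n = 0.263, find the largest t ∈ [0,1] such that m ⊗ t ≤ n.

0.496

The residuum of the Łukasiewicz t-norm gives the supremum: min(1, 1 − 0.767 + 0.263).
1 − 0.767 + 0.263 = 0.496, so t = min(1, 0.496) = 0.496.
Check: 0.767 ⊗ 0.496 = max(0, 0.263) = 0.263 ≤ 0.263.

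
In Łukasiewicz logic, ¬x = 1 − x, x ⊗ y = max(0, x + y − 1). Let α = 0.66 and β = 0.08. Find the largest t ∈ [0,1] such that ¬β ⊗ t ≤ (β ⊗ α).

¬β = 1 − 0.08 = 0.92
So the left factor is ¬β = 0.92.
β ⊗ α = max(0, 0.08 + 0.66 − 1) = max(0, -0.26) = 0.00
So the right-hand bound is β ⊗ α = 0.00.
The residuum of the Łukasiewicz t-norm gives the supremum: min(1, 1 − 0.92 + 0.00).
1 − 0.92 + 0.00 = 0.08, so t = min(1, 0.08) = 0.08.
Check: 0.92 ⊗ 0.08 = max(0, 0.00) = 0.00 ≤ 0.00.

0.08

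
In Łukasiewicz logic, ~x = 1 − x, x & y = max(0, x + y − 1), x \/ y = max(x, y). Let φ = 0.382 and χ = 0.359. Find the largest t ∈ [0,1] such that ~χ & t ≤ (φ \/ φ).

~χ = 1 − 0.359 = 0.641
So the left factor is ~χ = 0.641.
φ \/ φ = max(0.382, 0.382) = 0.382
So the right-hand bound is φ \/ φ = 0.382.
The residuum of the Łukasiewicz t-norm gives the supremum: min(1, 1 − 0.641 + 0.382).
1 − 0.641 + 0.382 = 0.741, so t = min(1, 0.741) = 0.741.
Check: 0.641 & 0.741 = max(0, 0.382) = 0.382 ≤ 0.382.

0.741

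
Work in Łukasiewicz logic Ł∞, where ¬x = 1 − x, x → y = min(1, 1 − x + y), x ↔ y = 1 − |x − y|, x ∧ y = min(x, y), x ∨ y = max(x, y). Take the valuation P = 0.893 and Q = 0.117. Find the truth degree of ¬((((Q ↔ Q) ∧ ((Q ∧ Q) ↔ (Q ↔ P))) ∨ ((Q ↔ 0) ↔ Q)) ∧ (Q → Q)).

Q ↔ Q = 1 − |0.117 − 0.117| = 1 − 0.000 = 1.000
Q ∧ Q = min(0.117, 0.117) = 0.117
Q ↔ P = 1 − |0.117 − 0.893| = 1 − 0.776 = 0.224
(Q ∧ Q) ↔ (Q ↔ P) = 1 − |0.117 − 0.224| = 1 − 0.107 = 0.893
(Q ↔ Q) ∧ ((Q ∧ Q) ↔ (Q ↔ P)) = min(1.000, 0.893) = 0.893
Q ↔ 0 = 1 − |0.117 − 0.000| = 1 − 0.117 = 0.883
(Q ↔ 0) ↔ Q = 1 − |0.883 − 0.117| = 1 − 0.766 = 0.234
((Q ↔ Q) ∧ ((Q ∧ Q) ↔ (Q ↔ P))) ∨ ((Q ↔ 0) ↔ Q) = max(0.893, 0.234) = 0.893
Q → Q = min(1, 1 − 0.117 + 0.117) = min(1, 1.000) = 1.000
(((Q ↔ Q) ∧ ((Q ∧ Q) ↔ (Q ↔ P))) ∨ ((Q ↔ 0) ↔ Q)) ∧ (Q → Q) = min(0.893, 1.000) = 0.893
¬((((Q ↔ Q) ∧ ((Q ∧ Q) ↔ (Q ↔ P))) ∨ ((Q ↔ 0) ↔ Q)) ∧ (Q → Q)) = 1 − 0.893 = 0.107

0.107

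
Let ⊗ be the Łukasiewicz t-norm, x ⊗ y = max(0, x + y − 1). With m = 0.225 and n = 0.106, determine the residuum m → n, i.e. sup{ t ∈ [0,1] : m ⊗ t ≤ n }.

The residuum of the Łukasiewicz t-norm gives the supremum: min(1, 1 − 0.225 + 0.106).
1 − 0.225 + 0.106 = 0.881, so t = min(1, 0.881) = 0.881.
Check: 0.225 ⊗ 0.881 = max(0, 0.106) = 0.106 ≤ 0.106.

0.881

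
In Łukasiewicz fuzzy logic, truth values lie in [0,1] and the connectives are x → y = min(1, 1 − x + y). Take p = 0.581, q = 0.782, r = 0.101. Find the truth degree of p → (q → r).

q → r = min(1, 1 − 0.782 + 0.101) = min(1, 0.319) = 0.319
p → (q → r) = min(1, 1 − 0.581 + 0.319) = min(1, 0.738) = 0.738

0.738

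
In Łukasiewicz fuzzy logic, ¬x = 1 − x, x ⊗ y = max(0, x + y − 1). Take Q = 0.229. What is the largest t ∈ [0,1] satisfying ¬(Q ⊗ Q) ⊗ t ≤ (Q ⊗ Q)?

0.000

Q ⊗ Q = max(0, 0.229 + 0.229 − 1) = max(0, -0.542) = 0.000
¬(Q ⊗ Q) = 1 − 0.000 = 1.000
So the left factor is ¬(Q ⊗ Q) = 1.000.
So the right-hand bound is Q ⊗ Q = 0.000.
The residuum of the Łukasiewicz t-norm gives the supremum: min(1, 1 − 1.000 + 0.000).
1 − 1.000 + 0.000 = 0.000, so t = min(1, 0.000) = 0.000.
Check: 1.000 ⊗ 0.000 = max(0, 0.000) = 0.000 ≤ 0.000.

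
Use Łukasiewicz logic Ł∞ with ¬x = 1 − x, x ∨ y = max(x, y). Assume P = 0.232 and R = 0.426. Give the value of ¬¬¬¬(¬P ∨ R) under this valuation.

¬P = 1 − 0.232 = 0.768
¬P ∨ R = max(0.768, 0.426) = 0.768
¬(¬P ∨ R) = 1 − 0.768 = 0.232
¬¬(¬P ∨ R) = 1 − 0.232 = 0.768
¬¬¬(¬P ∨ R) = 1 − 0.768 = 0.232
¬¬¬¬(¬P ∨ R) = 1 − 0.232 = 0.768

0.768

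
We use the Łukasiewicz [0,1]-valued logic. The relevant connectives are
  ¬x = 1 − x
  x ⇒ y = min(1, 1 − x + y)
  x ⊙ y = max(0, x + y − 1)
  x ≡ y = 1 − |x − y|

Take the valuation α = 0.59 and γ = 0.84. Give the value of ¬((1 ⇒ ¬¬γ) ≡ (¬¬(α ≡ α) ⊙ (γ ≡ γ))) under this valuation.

¬γ = 1 − 0.84 = 0.16
¬¬γ = 1 − 0.16 = 0.84
1 ⇒ ¬¬γ = min(1, 1 − 1.00 + 0.84) = min(1, 0.84) = 0.84
α ≡ α = 1 − |0.59 − 0.59| = 1 − 0.00 = 1.00
¬(α ≡ α) = 1 − 1.00 = 0.00
¬¬(α ≡ α) = 1 − 0.00 = 1.00
γ ≡ γ = 1 − |0.84 − 0.84| = 1 − 0.00 = 1.00
¬¬(α ≡ α) ⊙ (γ ≡ γ) = max(0, 1.00 + 1.00 − 1) = max(0, 1.00) = 1.00
(1 ⇒ ¬¬γ) ≡ (¬¬(α ≡ α) ⊙ (γ ≡ γ)) = 1 − |0.84 − 1.00| = 1 − 0.16 = 0.84
¬((1 ⇒ ¬¬γ) ≡ (¬¬(α ≡ α) ⊙ (γ ≡ γ))) = 1 − 0.84 = 0.16

0.16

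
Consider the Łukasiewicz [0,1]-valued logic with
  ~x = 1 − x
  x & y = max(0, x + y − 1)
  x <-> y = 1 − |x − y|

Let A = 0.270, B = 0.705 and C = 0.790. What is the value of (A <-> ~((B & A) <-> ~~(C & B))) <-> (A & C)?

B & A = max(0, 0.705 + 0.270 − 1) = max(0, -0.025) = 0.000
C & B = max(0, 0.790 + 0.705 − 1) = max(0, 0.495) = 0.495
~(C & B) = 1 − 0.495 = 0.505
~~(C & B) = 1 − 0.505 = 0.495
(B & A) <-> ~~(C & B) = 1 − |0.000 − 0.495| = 1 − 0.495 = 0.505
~((B & A) <-> ~~(C & B)) = 1 − 0.505 = 0.495
A <-> ~((B & A) <-> ~~(C & B)) = 1 − |0.270 − 0.495| = 1 − 0.225 = 0.775
A & C = max(0, 0.270 + 0.790 − 1) = max(0, 0.060) = 0.060
(A <-> ~((B & A) <-> ~~(C & B))) <-> (A & C) = 1 − |0.775 − 0.060| = 1 − 0.715 = 0.285

0.285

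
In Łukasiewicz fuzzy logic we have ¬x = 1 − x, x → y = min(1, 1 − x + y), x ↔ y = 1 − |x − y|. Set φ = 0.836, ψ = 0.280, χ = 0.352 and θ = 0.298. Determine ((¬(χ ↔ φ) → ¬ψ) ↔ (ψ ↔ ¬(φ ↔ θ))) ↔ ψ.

χ ↔ φ = 1 − |0.352 − 0.836| = 1 − 0.484 = 0.516
¬(χ ↔ φ) = 1 − 0.516 = 0.484
¬ψ = 1 − 0.280 = 0.720
¬(χ ↔ φ) → ¬ψ = min(1, 1 − 0.484 + 0.720) = min(1, 1.236) = 1.000
φ ↔ θ = 1 − |0.836 − 0.298| = 1 − 0.538 = 0.462
¬(φ ↔ θ) = 1 − 0.462 = 0.538
ψ ↔ ¬(φ ↔ θ) = 1 − |0.280 − 0.538| = 1 − 0.258 = 0.742
(¬(χ ↔ φ) → ¬ψ) ↔ (ψ ↔ ¬(φ ↔ θ)) = 1 − |1.000 − 0.742| = 1 − 0.258 = 0.742
((¬(χ ↔ φ) → ¬ψ) ↔ (ψ ↔ ¬(φ ↔ θ))) ↔ ψ = 1 − |0.742 − 0.280| = 1 − 0.462 = 0.538

0.538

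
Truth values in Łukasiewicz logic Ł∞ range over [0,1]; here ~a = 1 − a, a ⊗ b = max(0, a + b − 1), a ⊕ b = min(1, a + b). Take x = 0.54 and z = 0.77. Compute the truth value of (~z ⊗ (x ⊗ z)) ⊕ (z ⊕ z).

1.00

~z = 1 − 0.77 = 0.23
x ⊗ z = max(0, 0.54 + 0.77 − 1) = max(0, 0.31) = 0.31
~z ⊗ (x ⊗ z) = max(0, 0.23 + 0.31 − 1) = max(0, -0.46) = 0.00
z ⊕ z = min(1, 0.77 + 0.77) = min(1, 1.54) = 1.00
(~z ⊗ (x ⊗ z)) ⊕ (z ⊕ z) = min(1, 0.00 + 1.00) = min(1, 1.00) = 1.00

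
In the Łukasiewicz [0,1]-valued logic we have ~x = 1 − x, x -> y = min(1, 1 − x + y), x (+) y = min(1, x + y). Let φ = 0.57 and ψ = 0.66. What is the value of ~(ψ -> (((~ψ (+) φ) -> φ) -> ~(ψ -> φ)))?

0.23

~ψ = 1 − 0.66 = 0.34
~ψ (+) φ = min(1, 0.34 + 0.57) = min(1, 0.91) = 0.91
(~ψ (+) φ) -> φ = min(1, 1 − 0.91 + 0.57) = min(1, 0.66) = 0.66
ψ -> φ = min(1, 1 − 0.66 + 0.57) = min(1, 0.91) = 0.91
~(ψ -> φ) = 1 − 0.91 = 0.09
((~ψ (+) φ) -> φ) -> ~(ψ -> φ) = min(1, 1 − 0.66 + 0.09) = min(1, 0.43) = 0.43
ψ -> (((~ψ (+) φ) -> φ) -> ~(ψ -> φ)) = min(1, 1 − 0.66 + 0.43) = min(1, 0.77) = 0.77
~(ψ -> (((~ψ (+) φ) -> φ) -> ~(ψ -> φ))) = 1 − 0.77 = 0.23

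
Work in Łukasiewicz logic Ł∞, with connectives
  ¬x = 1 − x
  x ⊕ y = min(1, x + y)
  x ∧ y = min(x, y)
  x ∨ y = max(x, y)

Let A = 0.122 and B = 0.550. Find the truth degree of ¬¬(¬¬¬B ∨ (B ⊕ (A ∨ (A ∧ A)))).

¬B = 1 − 0.550 = 0.450
¬¬B = 1 − 0.450 = 0.550
¬¬¬B = 1 − 0.550 = 0.450
A ∧ A = min(0.122, 0.122) = 0.122
A ∨ (A ∧ A) = max(0.122, 0.122) = 0.122
B ⊕ (A ∨ (A ∧ A)) = min(1, 0.550 + 0.122) = min(1, 0.672) = 0.672
¬¬¬B ∨ (B ⊕ (A ∨ (A ∧ A))) = max(0.450, 0.672) = 0.672
¬(¬¬¬B ∨ (B ⊕ (A ∨ (A ∧ A)))) = 1 − 0.672 = 0.328
¬¬(¬¬¬B ∨ (B ⊕ (A ∨ (A ∧ A)))) = 1 − 0.328 = 0.672

0.672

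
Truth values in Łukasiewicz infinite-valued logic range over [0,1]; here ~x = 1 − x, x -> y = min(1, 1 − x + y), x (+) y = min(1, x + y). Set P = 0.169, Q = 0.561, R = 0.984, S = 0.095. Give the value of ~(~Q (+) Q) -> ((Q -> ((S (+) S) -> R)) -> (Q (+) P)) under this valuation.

1.000

~Q = 1 − 0.561 = 0.439
~Q (+) Q = min(1, 0.439 + 0.561) = min(1, 1.000) = 1.000
~(~Q (+) Q) = 1 − 1.000 = 0.000
S (+) S = min(1, 0.095 + 0.095) = min(1, 0.190) = 0.190
(S (+) S) -> R = min(1, 1 − 0.190 + 0.984) = min(1, 1.794) = 1.000
Q -> ((S (+) S) -> R) = min(1, 1 − 0.561 + 1.000) = min(1, 1.439) = 1.000
Q (+) P = min(1, 0.561 + 0.169) = min(1, 0.730) = 0.730
(Q -> ((S (+) S) -> R)) -> (Q (+) P) = min(1, 1 − 1.000 + 0.730) = min(1, 0.730) = 0.730
~(~Q (+) Q) -> ((Q -> ((S (+) S) -> R)) -> (Q (+) P)) = min(1, 1 − 0.000 + 0.730) = min(1, 1.730) = 1.000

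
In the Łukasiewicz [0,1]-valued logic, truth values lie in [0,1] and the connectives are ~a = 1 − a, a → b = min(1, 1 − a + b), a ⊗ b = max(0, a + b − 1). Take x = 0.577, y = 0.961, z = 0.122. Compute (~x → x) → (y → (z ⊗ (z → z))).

~x = 1 − 0.577 = 0.423
~x → x = min(1, 1 − 0.423 + 0.577) = min(1, 1.154) = 1.000
z → z = min(1, 1 − 0.122 + 0.122) = min(1, 1.000) = 1.000
z ⊗ (z → z) = max(0, 0.122 + 1.000 − 1) = max(0, 0.122) = 0.122
y → (z ⊗ (z → z)) = min(1, 1 − 0.961 + 0.122) = min(1, 0.161) = 0.161
(~x → x) → (y → (z ⊗ (z → z))) = min(1, 1 − 1.000 + 0.161) = min(1, 0.161) = 0.161

0.161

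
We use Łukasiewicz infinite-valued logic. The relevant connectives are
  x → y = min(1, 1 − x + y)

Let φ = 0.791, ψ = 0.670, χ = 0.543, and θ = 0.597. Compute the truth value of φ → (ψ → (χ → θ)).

χ → θ = min(1, 1 − 0.543 + 0.597) = min(1, 1.054) = 1.000
ψ → (χ → θ) = min(1, 1 − 0.670 + 1.000) = min(1, 1.330) = 1.000
φ → (ψ → (χ → θ)) = min(1, 1 − 0.791 + 1.000) = min(1, 1.209) = 1.000

1.000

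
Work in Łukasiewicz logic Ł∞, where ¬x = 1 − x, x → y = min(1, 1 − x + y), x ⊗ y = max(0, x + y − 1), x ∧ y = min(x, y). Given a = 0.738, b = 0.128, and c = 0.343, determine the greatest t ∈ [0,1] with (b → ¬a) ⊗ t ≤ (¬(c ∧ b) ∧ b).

0.128

¬a = 1 − 0.738 = 0.262
b → ¬a = min(1, 1 − 0.128 + 0.262) = min(1, 1.134) = 1.000
So the left factor is b → ¬a = 1.000.
c ∧ b = min(0.343, 0.128) = 0.128
¬(c ∧ b) = 1 − 0.128 = 0.872
¬(c ∧ b) ∧ b = min(0.872, 0.128) = 0.128
So the right-hand bound is ¬(c ∧ b) ∧ b = 0.128.
The residuum of the Łukasiewicz t-norm gives the supremum: min(1, 1 − 1.000 + 0.128).
1 − 1.000 + 0.128 = 0.128, so t = min(1, 0.128) = 0.128.
Check: 1.000 ⊗ 0.128 = max(0, 0.128) = 0.128 ≤ 0.128.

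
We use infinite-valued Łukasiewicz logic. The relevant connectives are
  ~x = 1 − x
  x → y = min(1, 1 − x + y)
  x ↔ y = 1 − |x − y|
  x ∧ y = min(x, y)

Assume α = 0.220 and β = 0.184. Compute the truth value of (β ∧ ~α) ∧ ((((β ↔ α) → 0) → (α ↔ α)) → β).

~α = 1 − 0.220 = 0.780
β ∧ ~α = min(0.184, 0.780) = 0.184
β ↔ α = 1 − |0.184 − 0.220| = 1 − 0.036 = 0.964
(β ↔ α) → 0 = min(1, 1 − 0.964 + 0.000) = min(1, 0.036) = 0.036
α ↔ α = 1 − |0.220 − 0.220| = 1 − 0.000 = 1.000
((β ↔ α) → 0) → (α ↔ α) = min(1, 1 − 0.036 + 1.000) = min(1, 1.964) = 1.000
(((β ↔ α) → 0) → (α ↔ α)) → β = min(1, 1 − 1.000 + 0.184) = min(1, 0.184) = 0.184
(β ∧ ~α) ∧ ((((β ↔ α) → 0) → (α ↔ α)) → β) = min(0.184, 0.184) = 0.184

0.184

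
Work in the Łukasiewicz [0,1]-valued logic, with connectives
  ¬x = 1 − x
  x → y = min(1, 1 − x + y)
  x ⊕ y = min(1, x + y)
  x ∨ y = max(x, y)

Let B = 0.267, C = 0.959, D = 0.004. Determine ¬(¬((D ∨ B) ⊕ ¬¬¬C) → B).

D ∨ B = max(0.004, 0.267) = 0.267
¬C = 1 − 0.959 = 0.041
¬¬C = 1 − 0.041 = 0.959
¬¬¬C = 1 − 0.959 = 0.041
(D ∨ B) ⊕ ¬¬¬C = min(1, 0.267 + 0.041) = min(1, 0.308) = 0.308
¬((D ∨ B) ⊕ ¬¬¬C) = 1 − 0.308 = 0.692
¬((D ∨ B) ⊕ ¬¬¬C) → B = min(1, 1 − 0.692 + 0.267) = min(1, 0.575) = 0.575
¬(¬((D ∨ B) ⊕ ¬¬¬C) → B) = 1 − 0.575 = 0.425

0.425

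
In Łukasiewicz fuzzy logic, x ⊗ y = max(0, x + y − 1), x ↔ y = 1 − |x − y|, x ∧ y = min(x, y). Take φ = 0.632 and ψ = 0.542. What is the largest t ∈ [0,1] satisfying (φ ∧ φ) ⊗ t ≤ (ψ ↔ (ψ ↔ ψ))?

φ ∧ φ = min(0.632, 0.632) = 0.632
So the left factor is φ ∧ φ = 0.632.
ψ ↔ ψ = 1 − |0.542 − 0.542| = 1 − 0.000 = 1.000
ψ ↔ (ψ ↔ ψ) = 1 − |0.542 − 1.000| = 1 − 0.458 = 0.542
So the right-hand bound is ψ ↔ (ψ ↔ ψ) = 0.542.
The residuum of the Łukasiewicz t-norm gives the supremum: min(1, 1 − 0.632 + 0.542).
1 − 0.632 + 0.542 = 0.910, so t = min(1, 0.910) = 0.910.
Check: 0.632 ⊗ 0.910 = max(0, 0.542) = 0.542 ≤ 0.542.

0.910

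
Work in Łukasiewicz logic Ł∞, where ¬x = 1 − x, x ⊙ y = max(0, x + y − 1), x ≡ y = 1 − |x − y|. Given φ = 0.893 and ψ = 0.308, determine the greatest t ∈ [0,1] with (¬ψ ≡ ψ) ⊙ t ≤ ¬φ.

0.491

¬ψ = 1 − 0.308 = 0.692
¬ψ ≡ ψ = 1 − |0.692 − 0.308| = 1 − 0.384 = 0.616
So the left factor is ¬ψ ≡ ψ = 0.616.
¬φ = 1 − 0.893 = 0.107
So the right-hand bound is ¬φ = 0.107.
The residuum of the Łukasiewicz t-norm gives the supremum: min(1, 1 − 0.616 + 0.107).
1 − 0.616 + 0.107 = 0.491, so t = min(1, 0.491) = 0.491.
Check: 0.616 ⊙ 0.491 = max(0, 0.107) = 0.107 ≤ 0.107.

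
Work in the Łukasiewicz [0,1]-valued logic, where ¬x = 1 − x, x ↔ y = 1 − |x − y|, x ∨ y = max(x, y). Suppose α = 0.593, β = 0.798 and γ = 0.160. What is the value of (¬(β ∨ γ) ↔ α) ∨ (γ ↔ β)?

0.609

β ∨ γ = max(0.798, 0.160) = 0.798
¬(β ∨ γ) = 1 − 0.798 = 0.202
¬(β ∨ γ) ↔ α = 1 − |0.202 − 0.593| = 1 − 0.391 = 0.609
γ ↔ β = 1 − |0.160 − 0.798| = 1 − 0.638 = 0.362
(¬(β ∨ γ) ↔ α) ∨ (γ ↔ β) = max(0.609, 0.362) = 0.609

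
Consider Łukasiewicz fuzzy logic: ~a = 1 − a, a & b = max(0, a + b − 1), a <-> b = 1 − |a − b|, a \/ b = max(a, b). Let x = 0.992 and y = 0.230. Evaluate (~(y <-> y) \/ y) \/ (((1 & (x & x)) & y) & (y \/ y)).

y <-> y = 1 − |0.230 − 0.230| = 1 − 0.000 = 1.000
~(y <-> y) = 1 − 1.000 = 0.000
~(y <-> y) \/ y = max(0.000, 0.230) = 0.230
x & x = max(0, 0.992 + 0.992 − 1) = max(0, 0.984) = 0.984
1 & (x & x) = max(0, 1.000 + 0.984 − 1) = max(0, 0.984) = 0.984
(1 & (x & x)) & y = max(0, 0.984 + 0.230 − 1) = max(0, 0.214) = 0.214
y \/ y = max(0.230, 0.230) = 0.230
((1 & (x & x)) & y) & (y \/ y) = max(0, 0.214 + 0.230 − 1) = max(0, -0.556) = 0.000
(~(y <-> y) \/ y) \/ (((1 & (x & x)) & y) & (y \/ y)) = max(0.230, 0.000) = 0.230

0.230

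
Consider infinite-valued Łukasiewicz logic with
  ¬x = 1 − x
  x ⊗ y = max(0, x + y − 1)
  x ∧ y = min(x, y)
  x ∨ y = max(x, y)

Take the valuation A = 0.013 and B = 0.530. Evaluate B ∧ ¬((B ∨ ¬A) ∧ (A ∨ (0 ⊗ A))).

0.530

¬A = 1 − 0.013 = 0.987
B ∨ ¬A = max(0.530, 0.987) = 0.987
0 ⊗ A = max(0, 0.000 + 0.013 − 1) = max(0, -0.987) = 0.000
A ∨ (0 ⊗ A) = max(0.013, 0.000) = 0.013
(B ∨ ¬A) ∧ (A ∨ (0 ⊗ A)) = min(0.987, 0.013) = 0.013
¬((B ∨ ¬A) ∧ (A ∨ (0 ⊗ A))) = 1 − 0.013 = 0.987
B ∧ ¬((B ∨ ¬A) ∧ (A ∨ (0 ⊗ A))) = min(0.530, 0.987) = 0.530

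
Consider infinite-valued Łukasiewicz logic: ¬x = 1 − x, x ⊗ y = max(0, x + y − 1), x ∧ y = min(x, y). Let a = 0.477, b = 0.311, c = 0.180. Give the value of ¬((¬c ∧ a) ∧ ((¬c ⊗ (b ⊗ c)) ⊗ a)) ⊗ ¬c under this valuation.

0.820

¬c = 1 − 0.180 = 0.820
¬c ∧ a = min(0.820, 0.477) = 0.477
b ⊗ c = max(0, 0.311 + 0.180 − 1) = max(0, -0.509) = 0.000
¬c ⊗ (b ⊗ c) = max(0, 0.820 + 0.000 − 1) = max(0, -0.180) = 0.000
(¬c ⊗ (b ⊗ c)) ⊗ a = max(0, 0.000 + 0.477 − 1) = max(0, -0.523) = 0.000
(¬c ∧ a) ∧ ((¬c ⊗ (b ⊗ c)) ⊗ a) = min(0.477, 0.000) = 0.000
¬((¬c ∧ a) ∧ ((¬c ⊗ (b ⊗ c)) ⊗ a)) = 1 − 0.000 = 1.000
¬((¬c ∧ a) ∧ ((¬c ⊗ (b ⊗ c)) ⊗ a)) ⊗ ¬c = max(0, 1.000 + 0.820 − 1) = max(0, 0.820) = 0.820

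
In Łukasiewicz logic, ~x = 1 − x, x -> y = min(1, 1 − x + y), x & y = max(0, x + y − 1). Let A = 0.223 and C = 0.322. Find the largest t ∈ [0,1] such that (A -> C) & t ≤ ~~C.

0.322

A -> C = min(1, 1 − 0.223 + 0.322) = min(1, 1.099) = 1.000
So the left factor is A -> C = 1.000.
~C = 1 − 0.322 = 0.678
~~C = 1 − 0.678 = 0.322
So the right-hand bound is ~~C = 0.322.
The residuum of the Łukasiewicz t-norm gives the supremum: min(1, 1 − 1.000 + 0.322).
1 − 1.000 + 0.322 = 0.322, so t = min(1, 0.322) = 0.322.
Check: 1.000 & 0.322 = max(0, 0.322) = 0.322 ≤ 0.322.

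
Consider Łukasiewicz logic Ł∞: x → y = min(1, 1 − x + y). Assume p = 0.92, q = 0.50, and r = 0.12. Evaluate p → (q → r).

q → r = min(1, 1 − 0.50 + 0.12) = min(1, 0.62) = 0.62
p → (q → r) = min(1, 1 − 0.92 + 0.62) = min(1, 0.70) = 0.70

0.70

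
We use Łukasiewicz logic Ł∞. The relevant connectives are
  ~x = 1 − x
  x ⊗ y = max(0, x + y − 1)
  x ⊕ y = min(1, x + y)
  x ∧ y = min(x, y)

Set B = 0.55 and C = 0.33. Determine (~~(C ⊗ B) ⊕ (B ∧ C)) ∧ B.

0.33

C ⊗ B = max(0, 0.33 + 0.55 − 1) = max(0, -0.12) = 0.00
~(C ⊗ B) = 1 − 0.00 = 1.00
~~(C ⊗ B) = 1 − 1.00 = 0.00
B ∧ C = min(0.55, 0.33) = 0.33
~~(C ⊗ B) ⊕ (B ∧ C) = min(1, 0.00 + 0.33) = min(1, 0.33) = 0.33
(~~(C ⊗ B) ⊕ (B ∧ C)) ∧ B = min(0.33, 0.55) = 0.33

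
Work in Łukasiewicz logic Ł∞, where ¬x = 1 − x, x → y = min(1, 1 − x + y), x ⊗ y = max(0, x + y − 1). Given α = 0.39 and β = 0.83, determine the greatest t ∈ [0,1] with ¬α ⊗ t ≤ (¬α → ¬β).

0.95

¬α = 1 − 0.39 = 0.61
So the left factor is ¬α = 0.61.
¬β = 1 − 0.83 = 0.17
¬α → ¬β = min(1, 1 − 0.61 + 0.17) = min(1, 0.56) = 0.56
So the right-hand bound is ¬α → ¬β = 0.56.
The residuum of the Łukasiewicz t-norm gives the supremum: min(1, 1 − 0.61 + 0.56).
1 − 0.61 + 0.56 = 0.95, so t = min(1, 0.95) = 0.95.
Check: 0.61 ⊗ 0.95 = max(0, 0.56) = 0.56 ≤ 0.56.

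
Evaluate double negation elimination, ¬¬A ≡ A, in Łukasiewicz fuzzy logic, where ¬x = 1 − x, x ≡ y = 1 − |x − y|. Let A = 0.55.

1.00

¬A = 1 − 0.55 = 0.45
¬¬A = 1 − 0.45 = 0.55
¬¬A ≡ A = 1 − |0.55 − 0.55| = 1 − 0.00 = 1.00
(As expected: always 1 in Ł∞ since negation is involutive.)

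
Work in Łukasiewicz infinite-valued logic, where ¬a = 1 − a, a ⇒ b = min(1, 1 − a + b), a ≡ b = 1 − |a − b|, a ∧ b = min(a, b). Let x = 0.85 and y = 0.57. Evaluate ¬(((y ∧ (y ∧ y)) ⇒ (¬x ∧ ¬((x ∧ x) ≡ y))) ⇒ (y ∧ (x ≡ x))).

y ∧ y = min(0.57, 0.57) = 0.57
y ∧ (y ∧ y) = min(0.57, 0.57) = 0.57
¬x = 1 − 0.85 = 0.15
x ∧ x = min(0.85, 0.85) = 0.85
(x ∧ x) ≡ y = 1 − |0.85 − 0.57| = 1 − 0.28 = 0.72
¬((x ∧ x) ≡ y) = 1 − 0.72 = 0.28
¬x ∧ ¬((x ∧ x) ≡ y) = min(0.15, 0.28) = 0.15
(y ∧ (y ∧ y)) ⇒ (¬x ∧ ¬((x ∧ x) ≡ y)) = min(1, 1 − 0.57 + 0.15) = min(1, 0.58) = 0.58
x ≡ x = 1 − |0.85 − 0.85| = 1 − 0.00 = 1.00
y ∧ (x ≡ x) = min(0.57, 1.00) = 0.57
((y ∧ (y ∧ y)) ⇒ (¬x ∧ ¬((x ∧ x) ≡ y))) ⇒ (y ∧ (x ≡ x)) = min(1, 1 − 0.58 + 0.57) = min(1, 0.99) = 0.99
¬(((y ∧ (y ∧ y)) ⇒ (¬x ∧ ¬((x ∧ x) ≡ y))) ⇒ (y ∧ (x ≡ x))) = 1 − 0.99 = 0.01

0.01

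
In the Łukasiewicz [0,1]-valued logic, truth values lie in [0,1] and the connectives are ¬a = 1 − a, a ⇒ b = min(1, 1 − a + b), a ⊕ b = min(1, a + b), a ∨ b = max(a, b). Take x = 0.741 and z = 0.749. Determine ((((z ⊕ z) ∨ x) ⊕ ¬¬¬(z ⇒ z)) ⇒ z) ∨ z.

0.749

z ⊕ z = min(1, 0.749 + 0.749) = min(1, 1.498) = 1.000
(z ⊕ z) ∨ x = max(1.000, 0.741) = 1.000
z ⇒ z = min(1, 1 − 0.749 + 0.749) = min(1, 1.000) = 1.000
¬(z ⇒ z) = 1 − 1.000 = 0.000
¬¬(z ⇒ z) = 1 − 0.000 = 1.000
¬¬¬(z ⇒ z) = 1 − 1.000 = 0.000
((z ⊕ z) ∨ x) ⊕ ¬¬¬(z ⇒ z) = min(1, 1.000 + 0.000) = min(1, 1.000) = 1.000
(((z ⊕ z) ∨ x) ⊕ ¬¬¬(z ⇒ z)) ⇒ z = min(1, 1 − 1.000 + 0.749) = min(1, 0.749) = 0.749
((((z ⊕ z) ∨ x) ⊕ ¬¬¬(z ⇒ z)) ⇒ z) ∨ z = max(0.749, 0.749) = 0.749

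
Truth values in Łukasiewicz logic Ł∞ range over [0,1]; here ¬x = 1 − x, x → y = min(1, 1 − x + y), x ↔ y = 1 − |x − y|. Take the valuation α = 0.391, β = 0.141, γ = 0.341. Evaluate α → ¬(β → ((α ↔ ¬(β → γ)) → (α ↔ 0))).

0.609

β → γ = min(1, 1 − 0.141 + 0.341) = min(1, 1.200) = 1.000
¬(β → γ) = 1 − 1.000 = 0.000
α ↔ ¬(β → γ) = 1 − |0.391 − 0.000| = 1 − 0.391 = 0.609
α ↔ 0 = 1 − |0.391 − 0.000| = 1 − 0.391 = 0.609
(α ↔ ¬(β → γ)) → (α ↔ 0) = min(1, 1 − 0.609 + 0.609) = min(1, 1.000) = 1.000
β → ((α ↔ ¬(β → γ)) → (α ↔ 0)) = min(1, 1 − 0.141 + 1.000) = min(1, 1.859) = 1.000
¬(β → ((α ↔ ¬(β → γ)) → (α ↔ 0))) = 1 − 1.000 = 0.000
α → ¬(β → ((α ↔ ¬(β → γ)) → (α ↔ 0))) = min(1, 1 − 0.391 + 0.000) = min(1, 0.609) = 0.609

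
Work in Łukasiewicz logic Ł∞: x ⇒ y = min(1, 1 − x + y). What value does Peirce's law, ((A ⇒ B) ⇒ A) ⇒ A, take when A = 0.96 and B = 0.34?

0.96

A ⇒ B = min(1, 1 − 0.96 + 0.34) = min(1, 0.38) = 0.38
(A ⇒ B) ⇒ A = min(1, 1 − 0.38 + 0.96) = min(1, 1.58) = 1.00
((A ⇒ B) ⇒ A) ⇒ A = min(1, 1 − 1.00 + 0.96) = min(1, 0.96) = 0.96
(The value 0.96 < 1 shows this instance is not satisfied; not a Ł∞-tautology in general.)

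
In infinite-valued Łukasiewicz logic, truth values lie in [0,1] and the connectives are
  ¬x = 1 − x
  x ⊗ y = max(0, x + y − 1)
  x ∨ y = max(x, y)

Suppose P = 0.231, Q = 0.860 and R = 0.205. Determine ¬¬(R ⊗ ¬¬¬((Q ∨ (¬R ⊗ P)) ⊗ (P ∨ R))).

0.114

¬R = 1 − 0.205 = 0.795
¬R ⊗ P = max(0, 0.795 + 0.231 − 1) = max(0, 0.026) = 0.026
Q ∨ (¬R ⊗ P) = max(0.860, 0.026) = 0.860
P ∨ R = max(0.231, 0.205) = 0.231
(Q ∨ (¬R ⊗ P)) ⊗ (P ∨ R) = max(0, 0.860 + 0.231 − 1) = max(0, 0.091) = 0.091
¬((Q ∨ (¬R ⊗ P)) ⊗ (P ∨ R)) = 1 − 0.091 = 0.909
¬¬((Q ∨ (¬R ⊗ P)) ⊗ (P ∨ R)) = 1 − 0.909 = 0.091
¬¬¬((Q ∨ (¬R ⊗ P)) ⊗ (P ∨ R)) = 1 − 0.091 = 0.909
R ⊗ ¬¬¬((Q ∨ (¬R ⊗ P)) ⊗ (P ∨ R)) = max(0, 0.205 + 0.909 − 1) = max(0, 0.114) = 0.114
¬(R ⊗ ¬¬¬((Q ∨ (¬R ⊗ P)) ⊗ (P ∨ R))) = 1 − 0.114 = 0.886
¬¬(R ⊗ ¬¬¬((Q ∨ (¬R ⊗ P)) ⊗ (P ∨ R))) = 1 − 0.886 = 0.114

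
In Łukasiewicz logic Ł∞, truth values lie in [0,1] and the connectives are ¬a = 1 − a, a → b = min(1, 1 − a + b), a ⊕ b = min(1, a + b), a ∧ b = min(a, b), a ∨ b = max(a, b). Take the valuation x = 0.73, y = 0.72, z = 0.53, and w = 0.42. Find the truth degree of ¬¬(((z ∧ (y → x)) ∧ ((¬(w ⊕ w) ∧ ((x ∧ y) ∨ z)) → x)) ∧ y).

0.53

y → x = min(1, 1 − 0.72 + 0.73) = min(1, 1.01) = 1.00
z ∧ (y → x) = min(0.53, 1.00) = 0.53
w ⊕ w = min(1, 0.42 + 0.42) = min(1, 0.84) = 0.84
¬(w ⊕ w) = 1 − 0.84 = 0.16
x ∧ y = min(0.73, 0.72) = 0.72
(x ∧ y) ∨ z = max(0.72, 0.53) = 0.72
¬(w ⊕ w) ∧ ((x ∧ y) ∨ z) = min(0.16, 0.72) = 0.16
(¬(w ⊕ w) ∧ ((x ∧ y) ∨ z)) → x = min(1, 1 − 0.16 + 0.73) = min(1, 1.57) = 1.00
(z ∧ (y → x)) ∧ ((¬(w ⊕ w) ∧ ((x ∧ y) ∨ z)) → x) = min(0.53, 1.00) = 0.53
((z ∧ (y → x)) ∧ ((¬(w ⊕ w) ∧ ((x ∧ y) ∨ z)) → x)) ∧ y = min(0.53, 0.72) = 0.53
¬(((z ∧ (y → x)) ∧ ((¬(w ⊕ w) ∧ ((x ∧ y) ∨ z)) → x)) ∧ y) = 1 − 0.53 = 0.47
¬¬(((z ∧ (y → x)) ∧ ((¬(w ⊕ w) ∧ ((x ∧ y) ∨ z)) → x)) ∧ y) = 1 − 0.47 = 0.53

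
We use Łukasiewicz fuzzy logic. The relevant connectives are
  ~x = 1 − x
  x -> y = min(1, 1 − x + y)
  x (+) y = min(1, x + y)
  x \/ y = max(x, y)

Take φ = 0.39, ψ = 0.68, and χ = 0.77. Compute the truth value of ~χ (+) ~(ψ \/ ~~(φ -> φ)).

~χ = 1 − 0.77 = 0.23
φ -> φ = min(1, 1 − 0.39 + 0.39) = min(1, 1.00) = 1.00
~(φ -> φ) = 1 − 1.00 = 0.00
~~(φ -> φ) = 1 − 0.00 = 1.00
ψ \/ ~~(φ -> φ) = max(0.68, 1.00) = 1.00
~(ψ \/ ~~(φ -> φ)) = 1 − 1.00 = 0.00
~χ (+) ~(ψ \/ ~~(φ -> φ)) = min(1, 0.23 + 0.00) = min(1, 0.23) = 0.23

0.23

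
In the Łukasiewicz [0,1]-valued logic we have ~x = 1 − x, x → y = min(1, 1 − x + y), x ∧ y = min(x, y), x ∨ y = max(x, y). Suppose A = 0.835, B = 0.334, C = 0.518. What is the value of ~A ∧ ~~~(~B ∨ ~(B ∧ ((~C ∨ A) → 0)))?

0.165

~A = 1 − 0.835 = 0.165
~B = 1 − 0.334 = 0.666
~C = 1 − 0.518 = 0.482
~C ∨ A = max(0.482, 0.835) = 0.835
(~C ∨ A) → 0 = min(1, 1 − 0.835 + 0.000) = min(1, 0.165) = 0.165
B ∧ ((~C ∨ A) → 0) = min(0.334, 0.165) = 0.165
~(B ∧ ((~C ∨ A) → 0)) = 1 − 0.165 = 0.835
~B ∨ ~(B ∧ ((~C ∨ A) → 0)) = max(0.666, 0.835) = 0.835
~(~B ∨ ~(B ∧ ((~C ∨ A) → 0))) = 1 − 0.835 = 0.165
~~(~B ∨ ~(B ∧ ((~C ∨ A) → 0))) = 1 − 0.165 = 0.835
~~~(~B ∨ ~(B ∧ ((~C ∨ A) → 0))) = 1 − 0.835 = 0.165
~A ∧ ~~~(~B ∨ ~(B ∧ ((~C ∨ A) → 0))) = min(0.165, 0.165) = 0.165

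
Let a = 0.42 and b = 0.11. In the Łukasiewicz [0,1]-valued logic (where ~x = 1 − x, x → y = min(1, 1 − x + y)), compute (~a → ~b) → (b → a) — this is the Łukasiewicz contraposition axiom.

1.00

~a = 1 − 0.42 = 0.58
~b = 1 − 0.11 = 0.89
~a → ~b = min(1, 1 − 0.58 + 0.89) = min(1, 1.31) = 1.00
b → a = min(1, 1 − 0.11 + 0.42) = min(1, 1.31) = 1.00
(~a → ~b) → (b → a) = min(1, 1 − 1.00 + 1.00) = min(1, 1.00) = 1.00
(As expected: an axiom of Ł∞, always 1.)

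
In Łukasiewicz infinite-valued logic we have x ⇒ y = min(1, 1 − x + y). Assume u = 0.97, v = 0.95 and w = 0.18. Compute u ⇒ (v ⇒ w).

0.26

v ⇒ w = min(1, 1 − 0.95 + 0.18) = min(1, 0.23) = 0.23
u ⇒ (v ⇒ w) = min(1, 1 − 0.97 + 0.23) = min(1, 0.26) = 0.26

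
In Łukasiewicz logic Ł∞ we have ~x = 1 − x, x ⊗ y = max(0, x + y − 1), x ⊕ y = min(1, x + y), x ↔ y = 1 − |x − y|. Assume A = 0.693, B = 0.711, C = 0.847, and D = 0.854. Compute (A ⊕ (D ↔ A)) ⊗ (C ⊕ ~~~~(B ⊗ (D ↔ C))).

1.000

D ↔ A = 1 − |0.854 − 0.693| = 1 − 0.161 = 0.839
A ⊕ (D ↔ A) = min(1, 0.693 + 0.839) = min(1, 1.532) = 1.000
D ↔ C = 1 − |0.854 − 0.847| = 1 − 0.007 = 0.993
B ⊗ (D ↔ C) = max(0, 0.711 + 0.993 − 1) = max(0, 0.704) = 0.704
~(B ⊗ (D ↔ C)) = 1 − 0.704 = 0.296
~~(B ⊗ (D ↔ C)) = 1 − 0.296 = 0.704
~~~(B ⊗ (D ↔ C)) = 1 − 0.704 = 0.296
~~~~(B ⊗ (D ↔ C)) = 1 − 0.296 = 0.704
C ⊕ ~~~~(B ⊗ (D ↔ C)) = min(1, 0.847 + 0.704) = min(1, 1.551) = 1.000
(A ⊕ (D ↔ A)) ⊗ (C ⊕ ~~~~(B ⊗ (D ↔ C))) = max(0, 1.000 + 1.000 − 1) = max(0, 1.000) = 1.000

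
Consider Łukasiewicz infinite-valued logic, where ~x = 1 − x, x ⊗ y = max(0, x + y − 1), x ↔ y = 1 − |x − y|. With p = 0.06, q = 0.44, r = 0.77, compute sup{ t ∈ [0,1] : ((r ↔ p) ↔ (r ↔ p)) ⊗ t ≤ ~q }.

0.56

r ↔ p = 1 − |0.77 − 0.06| = 1 − 0.71 = 0.29
(r ↔ p) ↔ (r ↔ p) = 1 − |0.29 − 0.29| = 1 − 0.00 = 1.00
So the left factor is (r ↔ p) ↔ (r ↔ p) = 1.00.
~q = 1 − 0.44 = 0.56
So the right-hand bound is ~q = 0.56.
The residuum of the Łukasiewicz t-norm gives the supremum: min(1, 1 − 1.00 + 0.56).
1 − 1.00 + 0.56 = 0.56, so t = min(1, 0.56) = 0.56.
Check: 1.00 ⊗ 0.56 = max(0, 0.56) = 0.56 ≤ 0.56.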